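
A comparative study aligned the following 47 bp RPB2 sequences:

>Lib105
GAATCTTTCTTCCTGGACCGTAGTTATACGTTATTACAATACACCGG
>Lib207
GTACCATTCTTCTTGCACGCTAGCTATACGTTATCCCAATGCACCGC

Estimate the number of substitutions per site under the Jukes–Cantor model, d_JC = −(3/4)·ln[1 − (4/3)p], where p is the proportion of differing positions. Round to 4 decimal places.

0.3121

Differing sites — 2:A/T; 4:T/C; 6:T/A; 13:C/T; 16:G/C; 19:C/G; 20:G/C; 24:T/C; 35:T/C; 36:A/C; 41:A/G; 47:G/C.
p = 12/47 = 0.255319.
d = −0.75 · ln(1 − (4/3)·0.255319) = −0.75 · ln(0.659575) = −0.75 · (-0.416160) = 0.3121.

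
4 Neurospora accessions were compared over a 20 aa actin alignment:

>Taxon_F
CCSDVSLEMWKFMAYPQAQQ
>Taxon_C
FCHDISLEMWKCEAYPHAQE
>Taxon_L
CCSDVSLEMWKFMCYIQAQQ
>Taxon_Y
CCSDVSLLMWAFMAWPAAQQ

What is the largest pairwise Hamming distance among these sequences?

10

Pairwise Hamming distances:
  Taxon_F vs Taxon_C: 7
  Taxon_F vs Taxon_L: 2
  Taxon_F vs Taxon_Y: 4
  Taxon_C vs Taxon_L: 9
  Taxon_C vs Taxon_Y: 10
  Taxon_L vs Taxon_Y: 6
The largest is 10, between Taxon_C and Taxon_Y.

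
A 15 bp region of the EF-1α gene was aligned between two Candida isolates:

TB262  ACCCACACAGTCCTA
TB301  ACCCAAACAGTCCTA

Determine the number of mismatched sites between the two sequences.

1

A single mismatch occurs at site 6 (C→A).
That gives 1 mismatch out of 15 aligned sites, so the Hamming distance is 1.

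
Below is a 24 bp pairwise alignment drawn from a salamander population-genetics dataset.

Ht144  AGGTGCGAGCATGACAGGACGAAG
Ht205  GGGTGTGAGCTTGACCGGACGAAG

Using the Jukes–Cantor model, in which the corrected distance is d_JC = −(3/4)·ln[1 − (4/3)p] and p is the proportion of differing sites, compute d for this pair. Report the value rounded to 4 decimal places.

Mismatches occur at site 1 (A→G), site 6 (C→T), site 11 (A→T), site 16 (A→C).
p = 4/24 = 0.166667.
d = −0.75 · ln(1 − (4/3)·0.166667) = −0.75 · ln(0.777777) = −0.75 · (-0.251315) = 0.1885.

0.1885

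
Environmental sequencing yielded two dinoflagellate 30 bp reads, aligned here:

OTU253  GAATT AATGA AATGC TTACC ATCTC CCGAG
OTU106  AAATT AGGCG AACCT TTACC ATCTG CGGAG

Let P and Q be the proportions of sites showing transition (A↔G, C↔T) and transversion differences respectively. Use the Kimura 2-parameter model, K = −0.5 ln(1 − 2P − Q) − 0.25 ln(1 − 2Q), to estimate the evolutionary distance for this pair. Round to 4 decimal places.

Differing sites — 1:G/A (Ti); 7:A/G (Ti); 8:T/G (Tv); 9:G/C (Tv); 10:A/G (Ti); 13:T/C (Ti); 14:G/C (Tv); 15:C/T (Ti); 25:C/G (Tv); 27:C/G (Tv).
Of the 10 differences, 5 transitions and 5 transversions over 30 sites: P = 5/30 = 0.166667, Q = 5/30 = 0.166667.
d = −0.5·ln(0.499999) − 0.25·ln(0.666666) = −0.5·(-0.693149) − 0.25·(-0.405466) = 0.4479.

0.4479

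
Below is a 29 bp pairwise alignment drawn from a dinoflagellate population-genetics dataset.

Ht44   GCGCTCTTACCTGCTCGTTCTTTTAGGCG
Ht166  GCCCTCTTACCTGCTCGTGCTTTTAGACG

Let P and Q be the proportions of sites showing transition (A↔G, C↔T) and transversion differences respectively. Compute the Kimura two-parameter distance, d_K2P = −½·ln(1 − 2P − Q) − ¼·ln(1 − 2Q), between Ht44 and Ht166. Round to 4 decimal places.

Mismatches occur at site 3 (G↔C, transversion), site 19 (T↔G, transversion), site 27 (G↔A, transition).
Of the 3 differences, 1 transition and 2 transversions over 29 sites: P = 1/29 = 0.034483, Q = 2/29 = 0.068966.
d = −0.5·ln(0.862068) − 0.25·ln(0.862068) = −0.5·(-0.148421) − 0.25·(-0.148421) = 0.1113.

0.1113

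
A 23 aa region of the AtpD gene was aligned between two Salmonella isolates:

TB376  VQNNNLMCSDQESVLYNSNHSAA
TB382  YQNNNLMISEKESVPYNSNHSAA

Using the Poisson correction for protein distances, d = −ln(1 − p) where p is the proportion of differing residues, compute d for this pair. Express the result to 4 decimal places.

Differing sites — 1:V/Y; 8:C/I; 10:D/E; 11:Q/K; 15:L/P.
p = 5/23 = 0.217391.
d = −ln(1 − 0.217391) = −ln(0.782609) = 0.2451.

0.2451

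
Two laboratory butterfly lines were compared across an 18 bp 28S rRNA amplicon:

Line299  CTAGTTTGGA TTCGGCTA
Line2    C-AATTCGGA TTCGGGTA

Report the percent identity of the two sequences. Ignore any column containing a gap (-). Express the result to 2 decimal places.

82.35%

Excluding the 1 gap column leaves 17 comparable sites.
Differing sites — 4:G/A; 7:T/C; 16:C/G.
14 of the 17 comparable sites match, so the percent identity is 14/17 × 100 = 82.35%.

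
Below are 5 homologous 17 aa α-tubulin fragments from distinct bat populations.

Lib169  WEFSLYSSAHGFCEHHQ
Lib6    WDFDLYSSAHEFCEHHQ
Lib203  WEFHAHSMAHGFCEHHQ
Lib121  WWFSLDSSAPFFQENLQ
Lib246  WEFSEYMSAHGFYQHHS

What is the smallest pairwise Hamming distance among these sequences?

3

Pairwise Hamming distances:
  Lib169 vs Lib6: 3
  Lib169 vs Lib203: 4
  Lib169 vs Lib121: 7
  Lib169 vs Lib246: 5
  Lib6 vs Lib203: 6
  Lib6 vs Lib121: 8
  Lib6 vs Lib246: 8
  Lib203 vs Lib121: 10
  Lib203 vs Lib246: 8
  Lib121 vs Lib246: 11
The smallest is 3, between Lib169 and Lib6.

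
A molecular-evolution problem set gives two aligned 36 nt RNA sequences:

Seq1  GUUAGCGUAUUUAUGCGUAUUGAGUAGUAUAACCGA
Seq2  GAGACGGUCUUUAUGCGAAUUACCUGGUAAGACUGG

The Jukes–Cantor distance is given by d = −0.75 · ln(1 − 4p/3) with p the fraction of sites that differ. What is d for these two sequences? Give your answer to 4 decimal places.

0.5482

Differing sites — 2:U/A; 3:U/G; 5:G/C; 6:C/G; 9:A/C; 18:U/A; 22:G/A; 23:A/C; 24:G/C; 26:A/G; 30:U/A; 31:A/G; 34:C/U; 36:A/G.
p = 14/36 = 0.388889.
d = −0.75 · ln(1 − (4/3)·0.388889) = −0.75 · ln(0.481481) = −0.75 · (-0.730889) = 0.5482.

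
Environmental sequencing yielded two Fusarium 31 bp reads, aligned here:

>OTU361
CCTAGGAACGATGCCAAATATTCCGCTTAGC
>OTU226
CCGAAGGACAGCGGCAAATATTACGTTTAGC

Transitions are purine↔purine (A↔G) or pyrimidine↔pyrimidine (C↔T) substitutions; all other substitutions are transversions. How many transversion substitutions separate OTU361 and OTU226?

3

Differing sites — 3:T/G (Tv); 5:G/A (Ti); 7:A/G (Ti); 10:G/A (Ti); 11:A/G (Ti); 12:T/C (Ti); 14:C/G (Tv); 23:C/A (Tv); 26:C/T (Ti).
Of the 9 differences, 6 transitions and 3 transversions, so the answer is 3.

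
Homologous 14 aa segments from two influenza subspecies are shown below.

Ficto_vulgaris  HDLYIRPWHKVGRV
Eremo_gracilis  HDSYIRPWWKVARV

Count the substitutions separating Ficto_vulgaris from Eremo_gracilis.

3

Differing sites — 3:L/S; 9:H/W; 12:G/A.
That gives 3 mismatches out of 14 aligned sites, so the Hamming distance is 3.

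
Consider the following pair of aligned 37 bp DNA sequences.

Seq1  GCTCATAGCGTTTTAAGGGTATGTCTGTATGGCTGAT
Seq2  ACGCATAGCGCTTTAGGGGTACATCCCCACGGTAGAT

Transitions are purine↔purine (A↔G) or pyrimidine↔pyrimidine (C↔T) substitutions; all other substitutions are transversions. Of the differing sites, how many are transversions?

3

The sequences differ at positions 1 (G/A, transition), 3 (T/G, transversion), 11 (T/C, transition), 16 (A/G, transition), 22 (T/C, transition), 23 (G/A, transition), 26 (T/C, transition), 27 (G/C, transversion), 28 (T/C, transition), 30 (T/C, transition), 33 (C/T, transition), 34 (T/A, transversion).
Of the 12 differences, 9 transitions and 3 transversions, so the answer is 3.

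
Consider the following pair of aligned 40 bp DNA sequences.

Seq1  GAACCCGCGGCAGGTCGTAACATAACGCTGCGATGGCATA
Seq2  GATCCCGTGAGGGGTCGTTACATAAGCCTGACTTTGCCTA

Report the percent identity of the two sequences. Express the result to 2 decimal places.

Mismatches occur at site 3 (A↔T), site 8 (C↔T), site 10 (G↔A), site 11 (C↔G), site 12 (A↔G), site 19 (A↔T), site 26 (C↔G), site 27 (G↔C), site 31 (C↔A), site 32 (G↔C), site 33 (A↔T), site 35 (G↔T), site 38 (A↔C).
27 of the 40 sites match, so the percent identity is 27/40 × 100 = 67.50%.

67.50%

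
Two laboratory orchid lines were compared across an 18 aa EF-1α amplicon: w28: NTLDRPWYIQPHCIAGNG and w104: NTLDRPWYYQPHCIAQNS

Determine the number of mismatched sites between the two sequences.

3

The sequences differ at positions 9 (I/Y), 16 (G/Q), 18 (G/S).
That gives 3 mismatches out of 18 aligned sites, so the Hamming distance is 3.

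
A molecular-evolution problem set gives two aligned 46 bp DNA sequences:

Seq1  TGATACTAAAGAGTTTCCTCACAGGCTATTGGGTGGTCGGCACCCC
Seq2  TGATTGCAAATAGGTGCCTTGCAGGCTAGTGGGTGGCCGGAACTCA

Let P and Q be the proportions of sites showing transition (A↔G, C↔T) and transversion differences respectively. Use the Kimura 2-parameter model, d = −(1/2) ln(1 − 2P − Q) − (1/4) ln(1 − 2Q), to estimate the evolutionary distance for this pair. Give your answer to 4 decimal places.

0.3551

Mismatches occur at site 5 (A↔T, transversion), site 6 (C↔G, transversion), site 7 (T↔C, transition), site 11 (G↔T, transversion), site 14 (T↔G, transversion), site 16 (T↔G, transversion), site 20 (C↔T, transition), site 21 (A↔G, transition), site 29 (T↔G, transversion), site 37 (T↔C, transition), site 41 (C↔A, transversion), site 44 (C↔T, transition), site 46 (C↔A, transversion).
Of the 13 differences, 5 transitions and 8 transversions over 46 sites: P = 5/46 = 0.108696, Q = 8/46 = 0.173913.
d = −0.5·ln(0.608695) − 0.25·ln(0.652174) = −0.5·(-0.496438) − 0.25·(-0.427444) = 0.3551.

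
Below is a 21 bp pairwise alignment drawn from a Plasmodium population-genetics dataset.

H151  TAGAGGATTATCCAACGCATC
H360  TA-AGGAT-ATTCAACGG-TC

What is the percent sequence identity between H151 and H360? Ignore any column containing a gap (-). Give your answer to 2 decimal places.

Excluding the 3 gap columns leaves 18 comparable sites.
Mismatches occur at site 12 (C→T), site 18 (C→G).
16 of the 18 comparable sites match, so the percent identity is 16/18 × 100 = 88.89%.

88.89%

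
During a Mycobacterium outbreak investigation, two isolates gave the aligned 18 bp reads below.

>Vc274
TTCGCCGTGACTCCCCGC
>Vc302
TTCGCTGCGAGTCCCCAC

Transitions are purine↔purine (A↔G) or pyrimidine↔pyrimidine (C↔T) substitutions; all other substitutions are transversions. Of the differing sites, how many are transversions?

1

The sequences differ at positions 6 (C/T, transition), 8 (T/C, transition), 11 (C/G, transversion), 17 (G/A, transition).
Of the 4 differences, 3 transitions and 1 transversion, so the answer is 1.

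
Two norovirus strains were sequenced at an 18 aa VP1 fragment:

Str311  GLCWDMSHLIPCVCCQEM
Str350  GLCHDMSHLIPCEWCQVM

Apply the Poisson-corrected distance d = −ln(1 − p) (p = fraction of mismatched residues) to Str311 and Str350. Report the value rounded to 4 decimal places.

The sequences differ at positions 4 (W/H), 13 (V/E), 14 (C/W), 17 (E/V).
p = 4/18 = 0.222222.
d = −ln(1 − 0.222222) = −ln(0.777778) = 0.2513.

0.2513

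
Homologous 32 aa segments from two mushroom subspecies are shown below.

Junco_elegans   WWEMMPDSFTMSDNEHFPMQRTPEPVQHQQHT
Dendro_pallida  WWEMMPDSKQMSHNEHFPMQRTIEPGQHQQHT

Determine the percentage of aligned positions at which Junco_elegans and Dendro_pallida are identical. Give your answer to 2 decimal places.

84.38%

Mismatches occur at site 9 (F→K), site 10 (T→Q), site 13 (D→H), site 23 (P→I), site 26 (V→G).
27 of the 32 sites match, so the percent identity is 27/32 × 100 = 84.38%.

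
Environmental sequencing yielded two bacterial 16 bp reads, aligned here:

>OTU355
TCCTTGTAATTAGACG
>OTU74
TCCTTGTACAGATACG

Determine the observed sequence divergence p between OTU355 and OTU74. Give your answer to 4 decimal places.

0.2500

Mismatches occur at site 9 (A/C), site 10 (T/A), site 11 (T/G), site 13 (G/T).
There are 4 differences over 16 sites, so p = 4/16 = 0.2500.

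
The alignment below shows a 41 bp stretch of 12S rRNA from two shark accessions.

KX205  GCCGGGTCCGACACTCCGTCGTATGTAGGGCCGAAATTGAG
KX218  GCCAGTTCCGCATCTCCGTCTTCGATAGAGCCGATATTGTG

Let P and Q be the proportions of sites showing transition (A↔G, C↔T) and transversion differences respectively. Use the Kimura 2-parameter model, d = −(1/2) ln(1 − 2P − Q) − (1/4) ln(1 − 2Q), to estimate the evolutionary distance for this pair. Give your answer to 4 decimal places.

0.3723

The sequences differ at positions 4 (G/A, transition), 6 (G/T, transversion), 11 (A/C, transversion), 12 (C/A, transversion), 13 (A/T, transversion), 21 (G/T, transversion), 23 (A/C, transversion), 24 (T/G, transversion), 25 (G/A, transition), 29 (G/A, transition), 35 (A/T, transversion), 40 (A/T, transversion).
Of the 12 differences, 3 transitions and 9 transversions over 41 sites: P = 3/41 = 0.073171, Q = 9/41 = 0.219512.
d = −0.5·ln(0.634146) − 0.25·ln(0.560976) = −0.5·(-0.455476) − 0.25·(-0.578077) = 0.3723.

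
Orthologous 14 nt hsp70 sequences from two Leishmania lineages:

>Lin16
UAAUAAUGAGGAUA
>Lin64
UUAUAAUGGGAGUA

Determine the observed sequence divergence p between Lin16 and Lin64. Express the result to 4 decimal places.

0.2857

Differing sites — 2:A/U; 9:A/G; 11:G/A; 12:A/G.
There are 4 differences over 14 sites, so p = 4/14 = 0.2857.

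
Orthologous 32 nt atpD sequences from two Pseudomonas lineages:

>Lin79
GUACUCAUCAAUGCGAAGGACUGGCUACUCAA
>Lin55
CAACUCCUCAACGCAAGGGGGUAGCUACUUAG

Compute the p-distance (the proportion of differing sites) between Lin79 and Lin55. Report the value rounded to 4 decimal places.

0.3438

Differing sites — 1:G/C; 2:U/A; 7:A/C; 12:U/C; 15:G/A; 17:A/G; 20:A/G; 21:C/G; 23:G/A; 30:C/U; 32:A/G.
There are 11 differences over 32 sites, so p = 11/32 = 0.3438.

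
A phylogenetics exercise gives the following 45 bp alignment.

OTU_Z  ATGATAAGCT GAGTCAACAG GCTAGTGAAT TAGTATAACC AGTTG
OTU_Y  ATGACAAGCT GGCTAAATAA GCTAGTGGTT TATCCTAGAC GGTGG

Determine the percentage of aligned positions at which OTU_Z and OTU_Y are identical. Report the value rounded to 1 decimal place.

The sequences differ at positions 5 (T/C), 12 (A/G), 13 (G/C), 15 (C/A), 18 (C/T), 20 (G/A), 28 (A/G), 29 (A/T), 33 (G/T), 34 (T/C), 35 (A/C), 38 (A/G), 39 (C/A), 41 (A/G), 44 (T/G).
30 of the 45 sites match, so the percent identity is 30/45 × 100 = 66.7%.

66.7%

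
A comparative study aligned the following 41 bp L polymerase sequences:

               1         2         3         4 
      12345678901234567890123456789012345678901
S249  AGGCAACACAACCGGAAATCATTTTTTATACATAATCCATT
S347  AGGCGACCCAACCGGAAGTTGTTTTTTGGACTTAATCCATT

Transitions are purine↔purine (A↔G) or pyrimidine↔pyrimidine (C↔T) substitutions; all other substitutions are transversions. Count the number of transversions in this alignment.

Differing sites — 5:A/G (Ti); 8:A/C (Tv); 18:A/G (Ti); 20:C/T (Ti); 21:A/G (Ti); 28:A/G (Ti); 29:T/G (Tv); 32:A/T (Tv).
Of the 8 differences, 5 transitions and 3 transversions, so the answer is 3.

3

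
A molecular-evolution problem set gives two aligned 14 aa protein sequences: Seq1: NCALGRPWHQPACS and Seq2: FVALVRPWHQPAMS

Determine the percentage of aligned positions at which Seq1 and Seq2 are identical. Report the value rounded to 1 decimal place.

71.4%

The sequences differ at positions 1 (N/F), 2 (C/V), 5 (G/V), 13 (C/M).
10 of the 14 sites match, so the percent identity is 10/14 × 100 = 71.4%.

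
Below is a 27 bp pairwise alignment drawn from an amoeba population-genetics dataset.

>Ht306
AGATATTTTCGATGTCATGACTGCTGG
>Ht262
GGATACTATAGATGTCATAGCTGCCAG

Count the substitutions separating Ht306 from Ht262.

Differing sites — 1:A/G; 6:T/C; 8:T/A; 10:C/A; 19:G/A; 20:A/G; 25:T/C; 26:G/A.
That gives 8 mismatches out of 27 aligned sites, so the Hamming distance is 8.

8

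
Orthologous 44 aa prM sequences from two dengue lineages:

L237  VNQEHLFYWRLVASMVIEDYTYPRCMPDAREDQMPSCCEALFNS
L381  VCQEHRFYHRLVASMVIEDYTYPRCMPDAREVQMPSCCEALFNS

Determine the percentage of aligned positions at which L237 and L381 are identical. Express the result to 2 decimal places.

90.91%

The sequences differ at positions 2 (N/C), 6 (L/R), 9 (W/H), 32 (D/V).
40 of the 44 sites match, so the percent identity is 40/44 × 100 = 90.91%.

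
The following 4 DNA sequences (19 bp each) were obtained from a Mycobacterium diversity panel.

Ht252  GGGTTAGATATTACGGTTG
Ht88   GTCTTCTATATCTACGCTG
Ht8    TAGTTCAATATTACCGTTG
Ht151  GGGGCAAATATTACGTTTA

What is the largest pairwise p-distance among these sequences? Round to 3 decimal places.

Pairwise Hamming distances:
  Ht252 vs Ht88: 9
  Ht252 vs Ht8: 5
  Ht252 vs Ht151: 5
  Ht88 vs Ht8: 8
  Ht88 vs Ht151: 13
  Ht8 vs Ht151: 8
The largest is 13 mismatches, between Ht88 and Ht151; p = 13/19 = 0.684.

0.684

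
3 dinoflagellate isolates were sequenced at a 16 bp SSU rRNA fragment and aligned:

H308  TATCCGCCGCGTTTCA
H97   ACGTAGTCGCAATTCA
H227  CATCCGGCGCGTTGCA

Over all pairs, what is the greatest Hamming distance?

Pairwise Hamming distances:
  H308 vs H97: 8
  H308 vs H227: 3
  H97 vs H227: 9
The largest is 9, between H97 and H227.

9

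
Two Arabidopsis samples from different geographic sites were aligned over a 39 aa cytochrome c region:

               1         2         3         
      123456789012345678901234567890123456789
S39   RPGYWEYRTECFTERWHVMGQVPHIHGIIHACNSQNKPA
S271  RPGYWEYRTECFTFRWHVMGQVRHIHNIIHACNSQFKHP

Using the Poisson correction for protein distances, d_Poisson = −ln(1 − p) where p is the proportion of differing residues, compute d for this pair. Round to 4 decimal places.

0.1671

Mismatches occur at site 14 (E/F), site 23 (P/R), site 27 (G/N), site 36 (N/F), site 38 (P/H), site 39 (A/P).
p = 6/39 = 0.153846.
d = −ln(1 − 0.153846) = −ln(0.846154) = 0.1671.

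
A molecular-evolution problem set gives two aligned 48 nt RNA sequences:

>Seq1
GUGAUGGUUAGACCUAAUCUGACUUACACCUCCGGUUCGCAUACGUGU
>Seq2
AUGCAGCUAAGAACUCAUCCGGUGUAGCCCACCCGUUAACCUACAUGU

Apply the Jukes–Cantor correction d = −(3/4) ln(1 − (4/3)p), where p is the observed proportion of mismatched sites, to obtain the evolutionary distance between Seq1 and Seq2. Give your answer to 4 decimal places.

The sequences differ at positions 1 (G/A), 4 (A/C), 5 (U/A), 7 (G/C), 9 (U/A), 13 (C/A), 16 (A/C), 20 (U/C), 22 (A/G), 23 (C/U), 24 (U/G), 27 (C/G), 28 (A/C), 31 (U/A), 34 (G/C), 38 (C/A), 39 (G/A), 41 (A/C), 45 (G/A).
p = 19/48 = 0.395833.
d = −0.75 · ln(1 − (4/3)·0.395833) = −0.75 · ln(0.472223) = −0.75 · (-0.750304) = 0.5627.

0.5627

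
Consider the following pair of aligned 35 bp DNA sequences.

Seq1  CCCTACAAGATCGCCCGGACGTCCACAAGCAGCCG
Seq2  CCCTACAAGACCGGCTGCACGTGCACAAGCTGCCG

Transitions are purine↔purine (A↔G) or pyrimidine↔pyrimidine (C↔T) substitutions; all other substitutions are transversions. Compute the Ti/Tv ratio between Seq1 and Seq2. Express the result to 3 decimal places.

0.500

The sequences differ at positions 11 (T/C, transition), 14 (C/G, transversion), 16 (C/T, transition), 18 (G/C, transversion), 23 (C/G, transversion), 31 (A/T, transversion).
Of the 6 differences, 2 transitions and 4 transversions, so Ti/Tv = 2/4 = 0.500.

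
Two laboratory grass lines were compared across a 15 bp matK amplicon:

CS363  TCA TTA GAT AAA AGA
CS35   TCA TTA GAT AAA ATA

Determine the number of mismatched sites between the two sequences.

Differing sites — 14:G/T.
That gives 1 mismatch out of 15 aligned sites, so the Hamming distance is 1.

1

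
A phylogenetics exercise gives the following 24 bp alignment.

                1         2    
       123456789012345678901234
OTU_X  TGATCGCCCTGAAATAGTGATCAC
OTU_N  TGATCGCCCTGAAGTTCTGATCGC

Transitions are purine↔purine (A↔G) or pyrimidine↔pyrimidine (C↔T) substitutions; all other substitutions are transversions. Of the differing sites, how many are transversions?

Differing sites — 14:A/G (Ti); 16:A/T (Tv); 17:G/C (Tv); 23:A/G (Ti).
Of the 4 differences, 2 transitions and 2 transversions, so the answer is 2.

2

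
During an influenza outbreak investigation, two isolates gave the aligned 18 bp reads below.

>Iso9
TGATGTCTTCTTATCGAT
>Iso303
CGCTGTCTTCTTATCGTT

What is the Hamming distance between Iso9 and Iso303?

3

Differing sites — 1:T/C; 3:A/C; 17:A/T.
That gives 3 mismatches out of 18 aligned sites, so the Hamming distance is 3.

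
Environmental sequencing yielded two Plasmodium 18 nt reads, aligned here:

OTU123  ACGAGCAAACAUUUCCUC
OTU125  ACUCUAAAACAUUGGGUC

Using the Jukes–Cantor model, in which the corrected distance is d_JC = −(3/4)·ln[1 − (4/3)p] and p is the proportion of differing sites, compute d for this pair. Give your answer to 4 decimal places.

0.5482

Differing sites — 3:G/U; 4:A/C; 5:G/U; 6:C/A; 14:U/G; 15:C/G; 16:C/G.
p = 7/18 = 0.388889.
d = −0.75 · ln(1 − (4/3)·0.388889) = −0.75 · ln(0.481481) = −0.75 · (-0.730889) = 0.5482.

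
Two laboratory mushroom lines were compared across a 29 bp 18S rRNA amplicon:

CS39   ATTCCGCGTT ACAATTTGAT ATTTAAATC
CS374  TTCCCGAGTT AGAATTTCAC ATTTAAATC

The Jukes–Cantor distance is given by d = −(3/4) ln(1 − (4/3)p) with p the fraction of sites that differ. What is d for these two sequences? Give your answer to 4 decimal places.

0.2421

Differing sites — 1:A/T; 3:T/C; 7:C/A; 12:C/G; 18:G/C; 20:T/C.
p = 6/29 = 0.206897.
d = −0.75 · ln(1 − (4/3)·0.206897) = −0.75 · ln(0.724137) = −0.75 · (-0.322775) = 0.2421.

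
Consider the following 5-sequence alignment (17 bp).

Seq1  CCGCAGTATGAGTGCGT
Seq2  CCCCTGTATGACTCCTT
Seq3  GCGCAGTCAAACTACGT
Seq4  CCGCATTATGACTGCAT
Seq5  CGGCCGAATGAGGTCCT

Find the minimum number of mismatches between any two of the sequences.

Pairwise Hamming distances:
  Seq1 vs Seq2: 5
  Seq1 vs Seq3: 6
  Seq1 vs Seq4: 3
  Seq1 vs Seq5: 6
  Seq2 vs Seq3: 8
  Seq2 vs Seq4: 5
  Seq2 vs Seq5: 8
  Seq3 vs Seq4: 7
  Seq3 vs Seq5: 11
  Seq4 vs Seq5: 8
The smallest is 3, between Seq1 and Seq4.

3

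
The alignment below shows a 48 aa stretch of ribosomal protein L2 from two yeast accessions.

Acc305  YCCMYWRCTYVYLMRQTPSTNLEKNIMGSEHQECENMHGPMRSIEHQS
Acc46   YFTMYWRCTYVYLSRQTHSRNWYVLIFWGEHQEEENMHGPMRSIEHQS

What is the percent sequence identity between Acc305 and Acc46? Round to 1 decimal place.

72.9%

The sequences differ at positions 2 (C/F), 3 (C/T), 14 (M/S), 18 (P/H), 20 (T/R), 22 (L/W), 23 (E/Y), 24 (K/V), 25 (N/L), 27 (M/F), 28 (G/W), 29 (S/G), 34 (C/E).
35 of the 48 sites match, so the percent identity is 35/48 × 100 = 72.9%.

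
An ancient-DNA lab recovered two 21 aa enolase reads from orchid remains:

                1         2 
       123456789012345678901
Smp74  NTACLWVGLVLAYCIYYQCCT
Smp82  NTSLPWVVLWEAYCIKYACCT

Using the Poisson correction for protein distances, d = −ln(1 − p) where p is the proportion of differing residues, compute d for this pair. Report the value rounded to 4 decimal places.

0.4796

The sequences differ at positions 3 (A/S), 4 (C/L), 5 (L/P), 8 (G/V), 10 (V/W), 11 (L/E), 16 (Y/K), 18 (Q/A).
p = 8/21 = 0.380952.
d = −ln(1 − 0.380952) = −ln(0.619048) = 0.4796.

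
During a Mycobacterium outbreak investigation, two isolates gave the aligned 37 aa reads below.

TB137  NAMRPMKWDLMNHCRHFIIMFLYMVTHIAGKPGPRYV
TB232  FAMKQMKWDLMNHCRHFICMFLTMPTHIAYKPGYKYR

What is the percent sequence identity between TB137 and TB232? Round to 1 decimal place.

73.0%

Mismatches occur at site 1 (N↔F), site 4 (R↔K), site 5 (P↔Q), site 19 (I↔C), site 23 (Y↔T), site 25 (V↔P), site 30 (G↔Y), site 34 (P↔Y), site 35 (R↔K), site 37 (V↔R).
27 of the 37 sites match, so the percent identity is 27/37 × 100 = 73.0%.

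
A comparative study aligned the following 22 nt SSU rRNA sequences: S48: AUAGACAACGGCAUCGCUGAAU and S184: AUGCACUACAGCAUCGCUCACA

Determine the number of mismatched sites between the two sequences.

7

The sequences differ at positions 3 (A/G), 4 (G/C), 7 (A/U), 10 (G/A), 19 (G/C), 21 (A/C), 22 (U/A).
That gives 7 mismatches out of 22 aligned sites, so the Hamming distance is 7.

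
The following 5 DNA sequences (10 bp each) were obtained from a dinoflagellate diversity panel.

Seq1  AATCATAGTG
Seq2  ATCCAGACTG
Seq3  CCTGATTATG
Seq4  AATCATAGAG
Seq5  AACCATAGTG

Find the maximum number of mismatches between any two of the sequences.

Pairwise Hamming distances:
  Seq1 vs Seq2: 4
  Seq1 vs Seq3: 5
  Seq1 vs Seq4: 1
  Seq1 vs Seq5: 1
  Seq2 vs Seq3: 7
  Seq2 vs Seq4: 5
  Seq2 vs Seq5: 3
  Seq3 vs Seq4: 6
  Seq3 vs Seq5: 6
  Seq4 vs Seq5: 2
The largest is 7, between Seq2 and Seq3.

7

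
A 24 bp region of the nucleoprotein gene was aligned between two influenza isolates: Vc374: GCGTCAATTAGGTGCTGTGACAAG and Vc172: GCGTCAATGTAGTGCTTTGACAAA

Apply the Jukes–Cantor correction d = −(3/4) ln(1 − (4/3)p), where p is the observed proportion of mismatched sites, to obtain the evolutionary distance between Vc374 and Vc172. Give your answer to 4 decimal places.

0.2441

The sequences differ at positions 9 (T/G), 10 (A/T), 11 (G/A), 17 (G/T), 24 (G/A).
p = 5/24 = 0.208333.
d = −0.75 · ln(1 − (4/3)·0.208333) = −0.75 · ln(0.722223) = −0.75 · (-0.325421) = 0.2441.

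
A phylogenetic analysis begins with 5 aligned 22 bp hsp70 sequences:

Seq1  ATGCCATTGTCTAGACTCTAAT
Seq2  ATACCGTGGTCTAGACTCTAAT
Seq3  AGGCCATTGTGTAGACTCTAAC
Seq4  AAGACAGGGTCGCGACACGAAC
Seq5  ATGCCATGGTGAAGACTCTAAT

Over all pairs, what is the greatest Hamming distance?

10

Pairwise Hamming distances:
  Seq1 vs Seq2: 3
  Seq1 vs Seq3: 3
  Seq1 vs Seq4: 9
  Seq1 vs Seq5: 3
  Seq2 vs Seq3: 6
  Seq2 vs Seq4: 10
  Seq2 vs Seq5: 4
  Seq3 vs Seq4: 9
  Seq3 vs Seq5: 4
  Seq4 vs Seq5: 9
The largest is 10, between Seq2 and Seq4.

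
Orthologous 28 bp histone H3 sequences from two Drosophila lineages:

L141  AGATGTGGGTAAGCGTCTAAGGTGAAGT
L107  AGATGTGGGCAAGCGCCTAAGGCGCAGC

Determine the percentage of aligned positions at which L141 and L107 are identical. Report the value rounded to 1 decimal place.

Differing sites — 10:T/C; 16:T/C; 23:T/C; 25:A/C; 28:T/C.
23 of the 28 sites match, so the percent identity is 23/28 × 100 = 82.1%.

82.1%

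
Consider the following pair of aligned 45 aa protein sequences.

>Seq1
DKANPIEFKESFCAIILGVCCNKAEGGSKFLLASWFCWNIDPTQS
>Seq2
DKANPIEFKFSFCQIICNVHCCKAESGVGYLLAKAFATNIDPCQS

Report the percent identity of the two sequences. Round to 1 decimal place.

The sequences differ at positions 10 (E/F), 14 (A/Q), 17 (L/C), 18 (G/N), 20 (C/H), 22 (N/C), 26 (G/S), 28 (S/V), 29 (K/G), 30 (F/Y), 34 (S/K), 35 (W/A), 37 (C/A), 38 (W/T), 43 (T/C).
30 of the 45 sites match, so the percent identity is 30/45 × 100 = 66.7%.

66.7%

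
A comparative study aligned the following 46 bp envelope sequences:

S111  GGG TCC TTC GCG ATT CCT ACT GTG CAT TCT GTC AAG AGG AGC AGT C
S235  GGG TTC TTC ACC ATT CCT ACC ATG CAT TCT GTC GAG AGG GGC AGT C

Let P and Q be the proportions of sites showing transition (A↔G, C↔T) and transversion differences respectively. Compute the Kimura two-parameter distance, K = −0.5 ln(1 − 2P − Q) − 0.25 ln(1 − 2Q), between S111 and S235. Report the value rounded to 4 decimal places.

0.1772

Mismatches occur at site 5 (C/T, transition), site 10 (G/A, transition), site 12 (G/C, transversion), site 21 (T/C, transition), site 22 (G/A, transition), site 34 (A/G, transition), site 40 (A/G, transition).
Of the 7 differences, 6 transitions and 1 transversion over 46 sites: P = 6/46 = 0.130435, Q = 1/46 = 0.021739.
d = −0.5·ln(0.717391) − 0.25·ln(0.956522) = −0.5·(-0.332134) − 0.25·(-0.044451) = 0.1772.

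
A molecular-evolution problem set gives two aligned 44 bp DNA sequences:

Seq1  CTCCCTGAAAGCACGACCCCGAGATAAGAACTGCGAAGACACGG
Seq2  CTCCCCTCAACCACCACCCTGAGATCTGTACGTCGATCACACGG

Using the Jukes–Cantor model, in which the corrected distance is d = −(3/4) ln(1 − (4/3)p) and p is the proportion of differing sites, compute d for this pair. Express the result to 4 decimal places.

0.3756

The sequences differ at positions 6 (T/C), 7 (G/T), 8 (A/C), 11 (G/C), 15 (G/C), 20 (C/T), 26 (A/C), 27 (A/T), 29 (A/T), 32 (T/G), 33 (G/T), 37 (A/T), 38 (G/C).
p = 13/44 = 0.295455.
d = −0.75 · ln(1 − (4/3)·0.295455) = −0.75 · ln(0.606060) = −0.75 · (-0.500776) = 0.3756.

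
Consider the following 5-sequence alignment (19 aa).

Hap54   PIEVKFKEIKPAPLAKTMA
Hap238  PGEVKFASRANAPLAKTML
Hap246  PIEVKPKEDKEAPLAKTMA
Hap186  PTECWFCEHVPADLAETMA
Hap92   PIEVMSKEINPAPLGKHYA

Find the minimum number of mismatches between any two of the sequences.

3

Pairwise Hamming distances:
  Hap54 vs Hap238: 7
  Hap54 vs Hap246: 3
  Hap54 vs Hap186: 8
  Hap54 vs Hap92: 6
  Hap238 vs Hap246: 8
  Hap238 vs Hap186: 11
  Hap238 vs Hap92: 12
  Hap246 vs Hap186: 10
  Hap246 vs Hap92: 8
  Hap186 vs Hap92: 12
The smallest is 3, between Hap54 and Hap246.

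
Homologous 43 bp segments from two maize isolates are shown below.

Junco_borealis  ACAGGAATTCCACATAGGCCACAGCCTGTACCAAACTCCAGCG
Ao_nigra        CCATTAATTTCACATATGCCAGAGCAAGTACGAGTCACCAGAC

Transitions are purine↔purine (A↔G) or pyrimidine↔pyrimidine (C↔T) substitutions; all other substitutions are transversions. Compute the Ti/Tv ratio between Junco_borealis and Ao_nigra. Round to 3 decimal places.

Mismatches occur at site 1 (A/C, transversion), site 4 (G/T, transversion), site 5 (G/T, transversion), site 10 (C/T, transition), site 17 (G/T, transversion), site 22 (C/G, transversion), site 26 (C/A, transversion), site 27 (T/A, transversion), site 32 (C/G, transversion), site 34 (A/G, transition), site 35 (A/T, transversion), site 37 (T/A, transversion), site 42 (C/A, transversion), site 43 (G/C, transversion).
Of the 14 differences, 2 transitions and 12 transversions, so Ti/Tv = 2/12 = 0.167.

0.167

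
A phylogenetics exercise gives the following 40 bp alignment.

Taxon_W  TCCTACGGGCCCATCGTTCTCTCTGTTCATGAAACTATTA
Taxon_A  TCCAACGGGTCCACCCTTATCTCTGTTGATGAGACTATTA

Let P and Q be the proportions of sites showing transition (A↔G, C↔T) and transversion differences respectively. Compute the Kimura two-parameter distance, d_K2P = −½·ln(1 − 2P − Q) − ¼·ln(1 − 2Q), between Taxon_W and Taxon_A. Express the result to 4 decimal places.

0.1996

The sequences differ at positions 4 (T/A, transversion), 10 (C/T, transition), 14 (T/C, transition), 16 (G/C, transversion), 19 (C/A, transversion), 28 (C/G, transversion), 33 (A/G, transition).
Of the 7 differences, 3 transitions and 4 transversions over 40 sites: P = 3/40 = 0.075000, Q = 4/40 = 0.100000.
d = −0.5·ln(0.750000) − 0.25·ln(0.800000) = −0.5·(-0.287682) − 0.25·(-0.223144) = 0.1996.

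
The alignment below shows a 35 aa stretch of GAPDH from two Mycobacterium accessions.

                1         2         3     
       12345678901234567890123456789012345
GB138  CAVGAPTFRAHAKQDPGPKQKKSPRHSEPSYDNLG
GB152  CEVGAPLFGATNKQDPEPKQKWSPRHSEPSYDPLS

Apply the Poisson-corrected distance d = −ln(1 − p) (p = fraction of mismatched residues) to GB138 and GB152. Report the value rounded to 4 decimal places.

0.2973

Mismatches occur at site 2 (A/E), site 7 (T/L), site 9 (R/G), site 11 (H/T), site 12 (A/N), site 17 (G/E), site 22 (K/W), site 33 (N/P), site 35 (G/S).
p = 9/35 = 0.257143.
d = −ln(1 − 0.257143) = −ln(0.742857) = 0.2973.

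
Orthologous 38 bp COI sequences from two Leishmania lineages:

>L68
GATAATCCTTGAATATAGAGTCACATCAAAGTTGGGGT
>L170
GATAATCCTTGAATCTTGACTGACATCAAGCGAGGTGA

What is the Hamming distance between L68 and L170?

10

Differing sites — 15:A/C; 17:A/T; 20:G/C; 22:C/G; 30:A/G; 31:G/C; 32:T/G; 33:T/A; 36:G/T; 38:T/A.
That gives 10 mismatches out of 38 aligned sites, so the Hamming distance is 10.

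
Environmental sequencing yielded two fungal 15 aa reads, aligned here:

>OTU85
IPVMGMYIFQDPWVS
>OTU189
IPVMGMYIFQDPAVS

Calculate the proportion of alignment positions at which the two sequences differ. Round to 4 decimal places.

Differing sites — 13:W/A.
There are 1 differences over 15 sites, so p = 1/15 = 0.0667.

0.0667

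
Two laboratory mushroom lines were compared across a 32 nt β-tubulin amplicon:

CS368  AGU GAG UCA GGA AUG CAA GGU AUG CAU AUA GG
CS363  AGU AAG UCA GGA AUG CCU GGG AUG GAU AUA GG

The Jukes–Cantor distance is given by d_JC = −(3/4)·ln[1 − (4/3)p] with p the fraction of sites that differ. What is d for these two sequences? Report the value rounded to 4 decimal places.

Differing sites — 4:G/A; 17:A/C; 18:A/U; 21:U/G; 25:C/G.
p = 5/32 = 0.156250.
d = −0.75 · ln(1 − (4/3)·0.156250) = −0.75 · ln(0.791667) = −0.75 · (-0.233614) = 0.1752.

0.1752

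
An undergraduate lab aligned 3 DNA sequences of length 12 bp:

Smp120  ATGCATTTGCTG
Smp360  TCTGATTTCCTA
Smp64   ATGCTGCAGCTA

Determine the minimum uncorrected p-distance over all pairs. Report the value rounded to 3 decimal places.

0.417

Pairwise Hamming distances:
  Smp120 vs Smp360: 6
  Smp120 vs Smp64: 5
  Smp360 vs Smp64: 9
The smallest is 5 mismatches, between Smp120 and Smp64; p = 5/12 = 0.417.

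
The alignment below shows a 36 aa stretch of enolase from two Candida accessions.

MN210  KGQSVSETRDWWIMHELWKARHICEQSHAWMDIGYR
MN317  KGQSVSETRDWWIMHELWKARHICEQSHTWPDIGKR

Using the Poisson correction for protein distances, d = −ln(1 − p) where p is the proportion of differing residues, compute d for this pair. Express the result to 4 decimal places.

Mismatches occur at site 29 (A→T), site 31 (M→P), site 35 (Y→K).
p = 3/36 = 0.083333.
d = −ln(1 − 0.083333) = −ln(0.916667) = 0.0870.

0.0870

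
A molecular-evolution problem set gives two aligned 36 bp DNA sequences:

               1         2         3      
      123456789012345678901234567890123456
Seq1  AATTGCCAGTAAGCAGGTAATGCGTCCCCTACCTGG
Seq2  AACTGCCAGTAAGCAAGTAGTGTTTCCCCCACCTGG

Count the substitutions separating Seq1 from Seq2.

6

The sequences differ at positions 3 (T/C), 16 (G/A), 20 (A/G), 23 (C/T), 24 (G/T), 30 (T/C).
That gives 6 mismatches out of 36 aligned sites, so the Hamming distance is 6.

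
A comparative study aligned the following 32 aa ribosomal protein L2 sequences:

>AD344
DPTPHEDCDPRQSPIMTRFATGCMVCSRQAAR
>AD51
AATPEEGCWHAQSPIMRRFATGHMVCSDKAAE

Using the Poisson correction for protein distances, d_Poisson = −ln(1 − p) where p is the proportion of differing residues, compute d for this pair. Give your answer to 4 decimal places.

0.4700

Mismatches occur at site 1 (D↔A), site 2 (P↔A), site 5 (H↔E), site 7 (D↔G), site 9 (D↔W), site 10 (P↔H), site 11 (R↔A), site 17 (T↔R), site 23 (C↔H), site 28 (R↔D), site 29 (Q↔K), site 32 (R↔E).
p = 12/32 = 0.375000.
d = −ln(1 − 0.375000) = −ln(0.625000) = 0.4700.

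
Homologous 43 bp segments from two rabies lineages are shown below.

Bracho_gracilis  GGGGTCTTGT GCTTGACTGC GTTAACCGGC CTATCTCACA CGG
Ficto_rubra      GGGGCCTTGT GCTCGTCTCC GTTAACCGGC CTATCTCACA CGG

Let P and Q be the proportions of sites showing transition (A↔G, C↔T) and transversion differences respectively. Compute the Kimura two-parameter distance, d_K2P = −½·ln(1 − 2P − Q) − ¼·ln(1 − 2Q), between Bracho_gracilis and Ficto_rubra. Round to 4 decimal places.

0.0996

The sequences differ at positions 5 (T/C, transition), 14 (T/C, transition), 16 (A/T, transversion), 19 (G/C, transversion).
Of the 4 differences, 2 transitions and 2 transversions over 43 sites: P = 2/43 = 0.046512, Q = 2/43 = 0.046512.
d = −0.5·ln(0.860464) − 0.25·ln(0.906976) = −0.5·(-0.150284) − 0.25·(-0.097639) = 0.0996.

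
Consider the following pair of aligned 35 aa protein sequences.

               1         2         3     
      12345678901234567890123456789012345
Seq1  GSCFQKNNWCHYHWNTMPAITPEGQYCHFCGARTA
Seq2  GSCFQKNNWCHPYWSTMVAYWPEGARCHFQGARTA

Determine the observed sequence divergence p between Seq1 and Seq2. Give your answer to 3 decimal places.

0.257

Differing sites — 12:Y/P; 13:H/Y; 15:N/S; 18:P/V; 20:I/Y; 21:T/W; 25:Q/A; 26:Y/R; 30:C/Q.
There are 9 differences over 35 sites, so p = 9/35 = 0.257.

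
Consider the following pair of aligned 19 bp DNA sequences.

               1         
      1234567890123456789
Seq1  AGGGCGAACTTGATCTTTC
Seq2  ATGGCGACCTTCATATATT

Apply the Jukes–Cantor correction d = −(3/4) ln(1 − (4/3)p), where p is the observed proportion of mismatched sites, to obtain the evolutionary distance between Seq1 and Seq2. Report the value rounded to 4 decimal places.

0.4099

The sequences differ at positions 2 (G/T), 8 (A/C), 12 (G/C), 15 (C/A), 17 (T/A), 19 (C/T).
p = 6/19 = 0.315789.
d = −0.75 · ln(1 − (4/3)·0.315789) = −0.75 · ln(0.578948) = −0.75 · (-0.546543) = 0.4099.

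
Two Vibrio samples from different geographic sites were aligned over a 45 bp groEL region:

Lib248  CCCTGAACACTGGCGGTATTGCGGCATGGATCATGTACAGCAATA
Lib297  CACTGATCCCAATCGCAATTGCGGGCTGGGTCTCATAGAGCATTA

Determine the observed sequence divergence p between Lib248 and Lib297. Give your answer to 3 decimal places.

Mismatches occur at site 2 (C↔A), site 7 (A↔T), site 9 (A↔C), site 11 (T↔A), site 12 (G↔A), site 13 (G↔T), site 16 (G↔C), site 17 (T↔A), site 25 (C↔G), site 26 (A↔C), site 30 (A↔G), site 33 (A↔T), site 34 (T↔C), site 35 (G↔A), site 38 (C↔G), site 43 (A↔T).
There are 16 differences over 45 sites, so p = 16/45 = 0.356.

0.356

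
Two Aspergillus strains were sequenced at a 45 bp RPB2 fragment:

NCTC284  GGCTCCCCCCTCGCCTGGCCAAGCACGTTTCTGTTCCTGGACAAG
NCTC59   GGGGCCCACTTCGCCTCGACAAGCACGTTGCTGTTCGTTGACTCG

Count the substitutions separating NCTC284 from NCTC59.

11

Differing sites — 3:C/G; 4:T/G; 8:C/A; 10:C/T; 17:G/C; 19:C/A; 30:T/G; 37:C/G; 39:G/T; 43:A/T; 44:A/C.
That gives 11 mismatches out of 45 aligned sites, so the Hamming distance is 11.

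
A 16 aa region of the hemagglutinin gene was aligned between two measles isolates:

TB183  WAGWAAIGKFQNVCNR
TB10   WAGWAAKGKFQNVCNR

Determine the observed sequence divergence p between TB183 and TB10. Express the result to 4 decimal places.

0.0625

Differing sites — 7:I/K.
There are 1 differences over 16 sites, so p = 1/16 = 0.0625.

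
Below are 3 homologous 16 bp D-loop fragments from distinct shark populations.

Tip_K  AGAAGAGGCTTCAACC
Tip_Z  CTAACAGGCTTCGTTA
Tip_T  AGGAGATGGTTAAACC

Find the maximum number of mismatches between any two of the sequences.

Pairwise Hamming distances:
  Tip_K vs Tip_Z: 7
  Tip_K vs Tip_T: 4
  Tip_Z vs Tip_T: 11
The largest is 11, between Tip_Z and Tip_T.

11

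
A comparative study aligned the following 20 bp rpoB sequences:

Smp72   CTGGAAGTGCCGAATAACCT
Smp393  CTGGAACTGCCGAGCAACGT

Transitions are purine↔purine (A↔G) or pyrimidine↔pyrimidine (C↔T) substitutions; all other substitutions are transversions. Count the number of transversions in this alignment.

2

Mismatches occur at site 7 (G/C, transversion), site 14 (A/G, transition), site 15 (T/C, transition), site 19 (C/G, transversion).
Of the 4 differences, 2 transitions and 2 transversions, so the answer is 2.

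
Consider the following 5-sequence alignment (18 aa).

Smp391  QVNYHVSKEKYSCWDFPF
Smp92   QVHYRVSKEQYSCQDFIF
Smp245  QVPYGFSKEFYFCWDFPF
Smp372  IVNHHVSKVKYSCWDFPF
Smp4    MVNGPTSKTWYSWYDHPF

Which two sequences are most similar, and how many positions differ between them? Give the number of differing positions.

Pairwise Hamming distances:
  Smp391 vs Smp92: 5
  Smp391 vs Smp245: 5
  Smp391 vs Smp372: 3
  Smp391 vs Smp4: 9
  Smp92 vs Smp245: 7
  Smp92 vs Smp372: 8
  Smp92 vs Smp4: 11
  Smp245 vs Smp372: 8
  Smp245 vs Smp4: 11
  Smp372 vs Smp4: 9
The smallest is 3, between Smp391 and Smp372.

3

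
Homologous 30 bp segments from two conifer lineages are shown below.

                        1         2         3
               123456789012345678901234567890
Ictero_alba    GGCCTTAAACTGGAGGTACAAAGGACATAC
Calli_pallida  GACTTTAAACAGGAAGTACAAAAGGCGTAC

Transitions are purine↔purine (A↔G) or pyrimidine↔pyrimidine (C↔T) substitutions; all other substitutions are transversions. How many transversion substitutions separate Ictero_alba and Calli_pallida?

Mismatches occur at site 2 (G↔A, transition), site 4 (C↔T, transition), site 11 (T↔A, transversion), site 15 (G↔A, transition), site 23 (G↔A, transition), site 25 (A↔G, transition), site 27 (A↔G, transition).
Of the 7 differences, 6 transitions and 1 transversion, so the answer is 1.

1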